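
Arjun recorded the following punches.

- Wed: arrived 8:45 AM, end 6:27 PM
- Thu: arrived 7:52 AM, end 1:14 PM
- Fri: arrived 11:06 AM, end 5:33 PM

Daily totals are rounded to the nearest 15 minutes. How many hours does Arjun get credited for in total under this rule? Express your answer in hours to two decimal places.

Wed: 8:45 AM–6:27 PM = 9 h 42 min → rounds to 9 h 45 min
Thu: 7:52 AM–1:14 PM = 5 h 22 min → rounds to 5 h 15 min
Fri: 11:06 AM–5:33 PM = 6 h 27 min → rounds to 6 h 30 min
Total credited: 21 h 30 min.

21.50 hours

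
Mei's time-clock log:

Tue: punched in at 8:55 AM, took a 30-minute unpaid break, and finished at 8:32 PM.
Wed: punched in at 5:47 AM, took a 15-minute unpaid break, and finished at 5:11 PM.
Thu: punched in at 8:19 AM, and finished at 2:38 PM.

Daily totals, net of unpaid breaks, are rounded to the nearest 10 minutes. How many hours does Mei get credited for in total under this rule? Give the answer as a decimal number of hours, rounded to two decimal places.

28.67 hours

Tue: 8:55 AM–8:32 PM = 11 h 37 min − 30 min = 11 h 7 min → rounds to 11 h 10 min
Wed: 5:47 AM–5:11 PM = 11 h 24 min − 15 min = 11 h 9 min → rounds to 11 h 10 min
Thu: 8:19 AM–2:38 PM = 6 h 19 min → rounds to 6 h 20 min
Total credited: 28 h 40 min.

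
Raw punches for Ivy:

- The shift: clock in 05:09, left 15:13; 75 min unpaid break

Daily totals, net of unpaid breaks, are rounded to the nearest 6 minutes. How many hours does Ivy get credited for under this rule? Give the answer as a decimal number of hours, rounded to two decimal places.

The shift: 05:09–15:13 = 10 h 4 min − 75 min = 8 h 49 min → rounds to 8 h 48 min

8.80 hours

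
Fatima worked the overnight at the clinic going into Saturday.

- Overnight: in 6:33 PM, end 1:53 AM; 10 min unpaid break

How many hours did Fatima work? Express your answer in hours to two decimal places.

7.17 hours

Overnight: 6:33 PM → midnight = 5 h 27 min; midnight → 1:53 AM = 1 h 53 min; span 7 h 20 min; less 10 min break → 7 h 10 min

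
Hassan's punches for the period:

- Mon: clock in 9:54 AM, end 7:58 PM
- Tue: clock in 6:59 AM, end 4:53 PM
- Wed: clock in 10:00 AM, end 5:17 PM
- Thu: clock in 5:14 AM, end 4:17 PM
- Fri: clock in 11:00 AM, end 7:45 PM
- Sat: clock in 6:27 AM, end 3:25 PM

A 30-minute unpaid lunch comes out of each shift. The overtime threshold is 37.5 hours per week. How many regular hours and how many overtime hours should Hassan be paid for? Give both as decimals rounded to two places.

Regular 37.50 hours, overtime 15.52 hours

Mon: 9:54 AM–7:58 PM = 10 h 4 min; less 30 min break → 9 h 34 min
Tue: 6:59 AM–4:53 PM = 9 h 54 min; less 30 min break → 9 h 24 min
Wed: 10:00 AM–5:17 PM = 7 h 17 min; less 30 min break → 6 h 47 min
Thu: 5:14 AM–4:17 PM = 11 h 3 min; less 30 min break → 10 h 33 min
Fri: 11:00 AM–7:45 PM = 8 h 45 min; less 30 min break → 8 h 15 min
Sat: 6:27 AM–3:25 PM = 8 h 58 min; less 30 min break → 8 h 28 min
Total worked: 53 h 1 min = 53.02 h.
Threshold 37.5 h → overtime 15 h 31 min, regular 37 h 30 min.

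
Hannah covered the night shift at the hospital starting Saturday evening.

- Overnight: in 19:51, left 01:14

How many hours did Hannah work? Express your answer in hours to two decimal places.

Overnight: 19:51 → midnight = 4 h 9 min; midnight → 01:14 = 1 h 14 min; span 5 h 23 min

5.38 hours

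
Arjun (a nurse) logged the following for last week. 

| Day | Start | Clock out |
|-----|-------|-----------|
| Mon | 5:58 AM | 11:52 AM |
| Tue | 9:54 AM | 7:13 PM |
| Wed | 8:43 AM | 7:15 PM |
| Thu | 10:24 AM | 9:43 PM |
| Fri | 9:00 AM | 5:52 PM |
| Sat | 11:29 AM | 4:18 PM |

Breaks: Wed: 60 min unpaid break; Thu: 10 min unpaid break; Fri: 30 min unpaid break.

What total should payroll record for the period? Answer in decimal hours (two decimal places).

49.08 hours

Mon: 5:58 AM–11:52 AM = 5 h 54 min
Tue: 9:54 AM–7:13 PM = 9 h 19 min
Wed: 8:43 AM–7:15 PM = 10 h 32 min; less 60 min break → 9 h 32 min
Thu: 10:24 AM–9:43 PM = 11 h 19 min; less 10 min break → 11 h 9 min
Fri: 9:00 AM–5:52 PM = 8 h 52 min; less 30 min break → 8 h 22 min
Sat: 11:29 AM–4:18 PM = 4 h 49 min
Total: 5 h 54 min + 9 h 19 min + 9 h 32 min + 11 h 9 min + 8 h 22 min + 4 h 49 min = 49 h 5 min.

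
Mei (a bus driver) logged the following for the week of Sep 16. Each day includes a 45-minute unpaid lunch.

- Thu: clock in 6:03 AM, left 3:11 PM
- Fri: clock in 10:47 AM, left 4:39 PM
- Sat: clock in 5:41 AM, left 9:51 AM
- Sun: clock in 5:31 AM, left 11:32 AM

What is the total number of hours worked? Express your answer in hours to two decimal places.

Thu: 6:03 AM–3:11 PM = 9 h 8 min; less 45 min break → 8 h 23 min
Fri: 10:47 AM–4:39 PM = 5 h 52 min; less 45 min break → 5 h 7 min
Sat: 5:41 AM–9:51 AM = 4 h 10 min; less 45 min break → 3 h 25 min
Sun: 5:31 AM–11:32 AM = 6 h 1 min; less 45 min break → 5 h 16 min
Total: 8 h 23 min + 5 h 7 min + 3 h 25 min + 5 h 16 min = 22 h 11 min.

22.18 hours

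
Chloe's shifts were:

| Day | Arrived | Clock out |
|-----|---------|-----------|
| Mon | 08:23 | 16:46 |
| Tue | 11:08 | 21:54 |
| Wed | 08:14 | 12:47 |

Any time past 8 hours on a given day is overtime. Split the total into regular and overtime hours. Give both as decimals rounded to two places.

Regular 20.55 hours, overtime 3.15 hours

Mon: 08:23–16:46 = 8 h 23 min
Tue: 11:08–21:54 = 10 h 46 min
Wed: 08:14–12:47 = 4 h 33 min
Mon reg 8 h 0 min / OT 0 h 23 min; Tue reg 8 h 0 min / OT 2 h 46 min; Wed reg 4 h 33 min / OT 0 h 0 min.
Totals: regular 20 h 33 min, overtime 3 h 9 min.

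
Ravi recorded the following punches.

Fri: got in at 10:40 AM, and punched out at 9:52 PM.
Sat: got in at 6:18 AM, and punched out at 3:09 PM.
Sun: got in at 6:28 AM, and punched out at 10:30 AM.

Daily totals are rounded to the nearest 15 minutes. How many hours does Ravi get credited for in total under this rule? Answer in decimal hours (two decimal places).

Fri: 10:40 AM–9:52 PM = 11 h 12 min → rounds to 11 h 15 min
Sat: 6:18 AM–3:09 PM = 8 h 51 min → rounds to 8 h 45 min
Sun: 6:28 AM–10:30 AM = 4 h 2 min → rounds to 4 h 0 min
Total credited: 24 h 0 min.

24.00 hours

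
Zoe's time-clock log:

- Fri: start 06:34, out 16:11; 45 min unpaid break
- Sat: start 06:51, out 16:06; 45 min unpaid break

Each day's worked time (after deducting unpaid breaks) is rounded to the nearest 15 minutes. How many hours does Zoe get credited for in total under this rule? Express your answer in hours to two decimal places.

Fri: 06:34–16:11 = 9 h 37 min − 45 min = 8 h 52 min → rounds to 8 h 45 min
Sat: 06:51–16:06 = 9 h 15 min − 45 min = 8 h 30 min → rounds to 8 h 30 min
Total credited: 17 h 15 min.

17.25 hours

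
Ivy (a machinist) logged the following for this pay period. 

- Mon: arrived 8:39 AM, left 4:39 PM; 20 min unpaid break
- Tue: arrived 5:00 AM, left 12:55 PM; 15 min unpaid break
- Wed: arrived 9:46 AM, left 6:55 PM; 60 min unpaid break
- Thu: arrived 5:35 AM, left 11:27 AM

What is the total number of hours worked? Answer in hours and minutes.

Mon: 8:39 AM–4:39 PM = 8 h 0 min; less 20 min break → 7 h 40 min
Tue: 5:00 AM–12:55 PM = 7 h 55 min; less 15 min break → 7 h 40 min
Wed: 9:46 AM–6:55 PM = 9 h 9 min; less 60 min break → 8 h 9 min
Thu: 5:35 AM–11:27 AM = 5 h 52 min
Total: 7 h 40 min + 7 h 40 min + 8 h 9 min + 5 h 52 min = 29 h 21 min.

29 h 21 min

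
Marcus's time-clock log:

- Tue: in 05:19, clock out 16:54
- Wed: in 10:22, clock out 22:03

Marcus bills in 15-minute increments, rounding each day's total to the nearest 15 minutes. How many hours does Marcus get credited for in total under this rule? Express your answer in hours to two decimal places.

Tue: 05:19–16:54 = 11 h 35 min → rounds to 11 h 30 min
Wed: 10:22–22:03 = 11 h 41 min → rounds to 11 h 45 min
Total credited: 23 h 15 min.

23.25 hours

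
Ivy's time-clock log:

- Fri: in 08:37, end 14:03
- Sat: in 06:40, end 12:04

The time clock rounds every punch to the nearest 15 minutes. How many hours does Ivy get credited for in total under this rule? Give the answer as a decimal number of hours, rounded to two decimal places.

10.75 hours

Fri: in 08:37→08:30, out 14:03→14:00; 5 h 30 min
Sat: in 06:40→06:45, out 12:04→12:00; 5 h 15 min
Total credited: 10 h 45 min.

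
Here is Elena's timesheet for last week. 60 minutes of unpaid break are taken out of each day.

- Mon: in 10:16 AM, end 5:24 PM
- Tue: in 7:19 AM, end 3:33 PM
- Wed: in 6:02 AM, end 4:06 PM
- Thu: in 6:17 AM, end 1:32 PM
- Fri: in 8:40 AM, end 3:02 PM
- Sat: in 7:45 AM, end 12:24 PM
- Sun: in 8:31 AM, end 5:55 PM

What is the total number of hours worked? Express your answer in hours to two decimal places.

Mon: 10:16 AM–5:24 PM = 7 h 8 min; less 60 min break → 6 h 8 min
Tue: 7:19 AM–3:33 PM = 8 h 14 min; less 60 min break → 7 h 14 min
Wed: 6:02 AM–4:06 PM = 10 h 4 min; less 60 min break → 9 h 4 min
Thu: 6:17 AM–1:32 PM = 7 h 15 min; less 60 min break → 6 h 15 min
Fri: 8:40 AM–3:02 PM = 6 h 22 min; less 60 min break → 5 h 22 min
Sat: 7:45 AM–12:24 PM = 4 h 39 min; less 60 min break → 3 h 39 min
Sun: 8:31 AM–5:55 PM = 9 h 24 min; less 60 min break → 8 h 24 min
Total: 6 h 8 min + 7 h 14 min + 9 h 4 min + 6 h 15 min + 5 h 22 min + 3 h 39 min + 8 h 24 min = 46 h 6 min.

46.10 hours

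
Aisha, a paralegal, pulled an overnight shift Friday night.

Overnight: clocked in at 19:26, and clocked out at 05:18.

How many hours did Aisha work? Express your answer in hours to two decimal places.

Overnight: 19:26 → midnight = 4 h 34 min; midnight → 05:18 = 5 h 18 min; span 9 h 52 min

9.87 hours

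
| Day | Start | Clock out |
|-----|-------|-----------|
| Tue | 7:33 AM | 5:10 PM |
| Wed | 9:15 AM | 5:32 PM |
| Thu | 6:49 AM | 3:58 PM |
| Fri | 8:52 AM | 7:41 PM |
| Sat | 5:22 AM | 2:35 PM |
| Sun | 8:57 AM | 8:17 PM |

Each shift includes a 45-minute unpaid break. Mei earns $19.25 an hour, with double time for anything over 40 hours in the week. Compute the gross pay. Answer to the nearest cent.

$1305.79

Tue: 7:33 AM–5:10 PM = 9 h 37 min; less 45 min break → 8 h 52 min
Wed: 9:15 AM–5:32 PM = 8 h 17 min; less 45 min break → 7 h 32 min
Thu: 6:49 AM–3:58 PM = 9 h 9 min; less 45 min break → 8 h 24 min
Fri: 8:52 AM–7:41 PM = 10 h 49 min; less 45 min break → 10 h 4 min
Sat: 5:22 AM–2:35 PM = 9 h 13 min; less 45 min break → 8 h 28 min
Sun: 8:57 AM–8:17 PM = 11 h 20 min; less 45 min break → 10 h 35 min
Total worked: 53 h 55 min = 3235 min.
Regular 40 h 0 min = 2400 min at $19.25/h; overtime 13 h 55 min = 835 min at $38.50/h.
Pay = (2400 × $19.25 + 835 × $38.50) ÷ 60 = $1305.79.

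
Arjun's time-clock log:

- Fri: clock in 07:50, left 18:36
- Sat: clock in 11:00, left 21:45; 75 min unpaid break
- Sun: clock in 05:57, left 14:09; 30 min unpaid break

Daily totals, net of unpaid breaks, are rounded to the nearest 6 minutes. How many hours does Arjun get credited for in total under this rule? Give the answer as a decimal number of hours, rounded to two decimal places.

Fri: 07:50–18:36 = 10 h 46 min → rounds to 10 h 48 min
Sat: 11:00–21:45 = 10 h 45 min − 75 min = 9 h 30 min → rounds to 9 h 30 min
Sun: 05:57–14:09 = 8 h 12 min − 30 min = 7 h 42 min → rounds to 7 h 42 min
Total credited: 28 h 0 min.

28.00 hours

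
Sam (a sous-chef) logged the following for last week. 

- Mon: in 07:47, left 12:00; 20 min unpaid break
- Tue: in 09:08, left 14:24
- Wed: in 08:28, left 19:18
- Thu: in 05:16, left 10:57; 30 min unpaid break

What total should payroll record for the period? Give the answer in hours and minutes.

25 h 10 min

Mon: 07:47–12:00 = 4 h 13 min; less 20 min break → 3 h 53 min
Tue: 09:08–14:24 = 5 h 16 min
Wed: 08:28–19:18 = 10 h 50 min
Thu: 05:16–10:57 = 5 h 41 min; less 30 min break → 5 h 11 min
Total: 3 h 53 min + 5 h 16 min + 10 h 50 min + 5 h 11 min = 25 h 10 min.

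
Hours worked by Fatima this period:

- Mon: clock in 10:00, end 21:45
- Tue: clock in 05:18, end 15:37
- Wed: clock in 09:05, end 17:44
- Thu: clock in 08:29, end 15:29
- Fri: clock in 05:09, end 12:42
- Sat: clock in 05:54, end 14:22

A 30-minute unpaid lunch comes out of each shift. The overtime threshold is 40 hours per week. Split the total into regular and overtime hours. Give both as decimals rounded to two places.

Regular 40.00 hours, overtime 10.73 hours

Mon: 10:00–21:45 = 11 h 45 min; less 30 min break → 11 h 15 min
Tue: 05:18–15:37 = 10 h 19 min; less 30 min break → 9 h 49 min
Wed: 09:05–17:44 = 8 h 39 min; less 30 min break → 8 h 9 min
Thu: 08:29–15:29 = 7 h 0 min; less 30 min break → 6 h 30 min
Fri: 05:09–12:42 = 7 h 33 min; less 30 min break → 7 h 3 min
Sat: 05:54–14:22 = 8 h 28 min; less 30 min break → 7 h 58 min
Total worked: 50 h 44 min = 50.73 h.
Threshold 40 h → overtime 10 h 44 min, regular 40 h 0 min.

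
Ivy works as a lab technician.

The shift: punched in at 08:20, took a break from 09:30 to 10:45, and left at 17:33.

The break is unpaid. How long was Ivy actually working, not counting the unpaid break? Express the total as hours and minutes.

The shift: 08:20–17:33 = 9 h 13 min; less 75 min break → 7 h 58 min

7 h 58 min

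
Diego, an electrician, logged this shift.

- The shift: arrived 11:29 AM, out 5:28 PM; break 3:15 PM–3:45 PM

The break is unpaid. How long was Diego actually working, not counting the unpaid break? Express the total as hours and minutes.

The shift: 11:29 AM–5:28 PM = 5 h 59 min; less 30 min break → 5 h 29 min

5 h 29 min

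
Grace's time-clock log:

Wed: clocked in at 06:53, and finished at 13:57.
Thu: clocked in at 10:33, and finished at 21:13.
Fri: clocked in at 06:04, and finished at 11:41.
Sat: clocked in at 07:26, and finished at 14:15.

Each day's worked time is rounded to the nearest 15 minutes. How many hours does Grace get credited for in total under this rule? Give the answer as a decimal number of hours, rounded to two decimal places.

30.00 hours

Wed: 06:53–13:57 = 7 h 4 min → rounds to 7 h 0 min
Thu: 10:33–21:13 = 10 h 40 min → rounds to 10 h 45 min
Fri: 06:04–11:41 = 5 h 37 min → rounds to 5 h 30 min
Sat: 07:26–14:15 = 6 h 49 min → rounds to 6 h 45 min
Total credited: 30 h 0 min.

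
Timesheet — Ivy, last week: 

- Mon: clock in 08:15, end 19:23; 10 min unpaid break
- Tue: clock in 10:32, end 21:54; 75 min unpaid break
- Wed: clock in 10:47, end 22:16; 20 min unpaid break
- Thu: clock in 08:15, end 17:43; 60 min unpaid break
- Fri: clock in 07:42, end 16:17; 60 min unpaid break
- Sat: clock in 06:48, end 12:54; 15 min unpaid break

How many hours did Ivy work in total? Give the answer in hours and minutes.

54 h 8 min

Mon: 08:15–19:23 = 11 h 8 min; less 10 min break → 10 h 58 min
Tue: 10:32–21:54 = 11 h 22 min; less 75 min break → 10 h 7 min
Wed: 10:47–22:16 = 11 h 29 min; less 20 min break → 11 h 9 min
Thu: 08:15–17:43 = 9 h 28 min; less 60 min break → 8 h 28 min
Fri: 07:42–16:17 = 8 h 35 min; less 60 min break → 7 h 35 min
Sat: 06:48–12:54 = 6 h 6 min; less 15 min break → 5 h 51 min
Total: 10 h 58 min + 10 h 7 min + 11 h 9 min + 8 h 28 min + 7 h 35 min + 5 h 51 min = 54 h 8 min.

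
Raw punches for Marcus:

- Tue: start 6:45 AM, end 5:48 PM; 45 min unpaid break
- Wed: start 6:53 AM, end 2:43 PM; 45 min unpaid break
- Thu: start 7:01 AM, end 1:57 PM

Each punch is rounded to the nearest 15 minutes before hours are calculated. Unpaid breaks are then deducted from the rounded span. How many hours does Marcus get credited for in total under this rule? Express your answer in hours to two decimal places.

24.25 hours

Tue: in 6:45 AM→6:45 AM, out 5:48 PM→5:45 PM; 11 h 0 min − 45 min = 10 h 15 min
Wed: in 6:53 AM→7:00 AM, out 2:43 PM→2:45 PM; 7 h 45 min − 45 min = 7 h 0 min
Thu: in 7:01 AM→7:00 AM, out 1:57 PM→2:00 PM; 7 h 0 min
Total credited: 24 h 15 min.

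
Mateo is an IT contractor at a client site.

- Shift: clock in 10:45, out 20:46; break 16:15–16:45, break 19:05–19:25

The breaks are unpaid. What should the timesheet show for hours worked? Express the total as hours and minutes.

Shift: 10:45–20:46 = 10 h 1 min; less 50 min break → 9 h 11 min

9 h 11 min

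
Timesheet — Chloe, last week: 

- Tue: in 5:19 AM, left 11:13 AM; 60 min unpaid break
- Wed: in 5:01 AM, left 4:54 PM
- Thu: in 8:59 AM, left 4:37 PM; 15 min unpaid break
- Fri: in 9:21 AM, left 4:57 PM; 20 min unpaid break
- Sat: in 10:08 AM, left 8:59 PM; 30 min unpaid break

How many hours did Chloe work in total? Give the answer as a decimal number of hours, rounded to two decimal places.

Tue: 5:19 AM–11:13 AM = 5 h 54 min; less 60 min break → 4 h 54 min
Wed: 5:01 AM–4:54 PM = 11 h 53 min
Thu: 8:59 AM–4:37 PM = 7 h 38 min; less 15 min break → 7 h 23 min
Fri: 9:21 AM–4:57 PM = 7 h 36 min; less 20 min break → 7 h 16 min
Sat: 10:08 AM–8:59 PM = 10 h 51 min; less 30 min break → 10 h 21 min
Total: 4 h 54 min + 11 h 53 min + 7 h 23 min + 7 h 16 min + 10 h 21 min = 41 h 47 min.

41.78 hours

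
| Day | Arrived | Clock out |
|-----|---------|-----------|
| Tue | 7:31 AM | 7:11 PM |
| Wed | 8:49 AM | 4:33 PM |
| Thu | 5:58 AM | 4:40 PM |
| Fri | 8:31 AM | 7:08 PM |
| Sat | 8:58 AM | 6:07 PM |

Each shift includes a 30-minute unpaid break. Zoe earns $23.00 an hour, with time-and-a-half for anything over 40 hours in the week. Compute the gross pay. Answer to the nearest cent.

Tue: 7:31 AM–7:11 PM = 11 h 40 min; less 30 min break → 11 h 10 min
Wed: 8:49 AM–4:33 PM = 7 h 44 min; less 30 min break → 7 h 14 min
Thu: 5:58 AM–4:40 PM = 10 h 42 min; less 30 min break → 10 h 12 min
Fri: 8:31 AM–7:08 PM = 10 h 37 min; less 30 min break → 10 h 7 min
Sat: 8:58 AM–6:07 PM = 9 h 9 min; less 30 min break → 8 h 39 min
Total worked: 47 h 22 min = 2842 min.
Regular 40 h 0 min = 2400 min at $23.00/h; overtime 7 h 22 min = 442 min at $34.50/h.
Pay = (2400 × $23.00 + 442 × $34.50) ÷ 60 = $1174.15.

$1174.15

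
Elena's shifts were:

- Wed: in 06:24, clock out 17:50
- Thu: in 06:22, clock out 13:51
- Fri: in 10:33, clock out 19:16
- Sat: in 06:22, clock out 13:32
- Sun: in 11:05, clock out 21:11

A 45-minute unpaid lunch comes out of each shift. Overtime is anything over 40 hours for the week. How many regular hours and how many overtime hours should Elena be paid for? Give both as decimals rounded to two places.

Wed: 06:24–17:50 = 11 h 26 min; less 45 min break → 10 h 41 min
Thu: 06:22–13:51 = 7 h 29 min; less 45 min break → 6 h 44 min
Fri: 10:33–19:16 = 8 h 43 min; less 45 min break → 7 h 58 min
Sat: 06:22–13:32 = 7 h 10 min; less 45 min break → 6 h 25 min
Sun: 11:05–21:11 = 10 h 6 min; less 45 min break → 9 h 21 min
Total worked: 41 h 9 min = 41.15 h.
Threshold 40 h → overtime 1 h 9 min, regular 40 h 0 min.

Regular 40.00 hours, overtime 1.15 hours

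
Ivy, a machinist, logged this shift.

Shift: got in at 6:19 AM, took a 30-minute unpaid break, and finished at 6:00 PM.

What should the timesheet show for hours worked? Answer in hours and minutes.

Shift: 6:19 AM–6:00 PM = 11 h 41 min; less 30 min break → 11 h 11 min

11 h 11 min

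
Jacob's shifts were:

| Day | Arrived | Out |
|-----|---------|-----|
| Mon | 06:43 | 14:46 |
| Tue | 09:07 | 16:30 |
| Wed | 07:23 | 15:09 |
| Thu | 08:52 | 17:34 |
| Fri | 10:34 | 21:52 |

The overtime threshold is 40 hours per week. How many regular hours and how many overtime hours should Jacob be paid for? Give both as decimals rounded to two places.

Regular 40.00 hours, overtime 3.20 hours

Mon: 06:43–14:46 = 8 h 3 min
Tue: 09:07–16:30 = 7 h 23 min
Wed: 07:23–15:09 = 7 h 46 min
Thu: 08:52–17:34 = 8 h 42 min
Fri: 10:34–21:52 = 11 h 18 min
Total worked: 43 h 12 min = 43.20 h.
Threshold 40 h → overtime 3 h 12 min, regular 40 h 0 min.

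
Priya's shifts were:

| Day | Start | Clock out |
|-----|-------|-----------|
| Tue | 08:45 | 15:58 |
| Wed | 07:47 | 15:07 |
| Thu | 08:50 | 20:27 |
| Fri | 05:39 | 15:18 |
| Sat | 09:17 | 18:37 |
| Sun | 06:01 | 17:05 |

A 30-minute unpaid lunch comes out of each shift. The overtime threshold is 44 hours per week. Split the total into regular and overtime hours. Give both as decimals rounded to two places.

Tue: 08:45–15:58 = 7 h 13 min; less 30 min break → 6 h 43 min
Wed: 07:47–15:07 = 7 h 20 min; less 30 min break → 6 h 50 min
Thu: 08:50–20:27 = 11 h 37 min; less 30 min break → 11 h 7 min
Fri: 05:39–15:18 = 9 h 39 min; less 30 min break → 9 h 9 min
Sat: 09:17–18:37 = 9 h 20 min; less 30 min break → 8 h 50 min
Sun: 06:01–17:05 = 11 h 4 min; less 30 min break → 10 h 34 min
Total worked: 53 h 13 min = 53.22 h.
Threshold 44 h → overtime 9 h 13 min, regular 44 h 0 min.

Regular 44.00 hours, overtime 9.22 hours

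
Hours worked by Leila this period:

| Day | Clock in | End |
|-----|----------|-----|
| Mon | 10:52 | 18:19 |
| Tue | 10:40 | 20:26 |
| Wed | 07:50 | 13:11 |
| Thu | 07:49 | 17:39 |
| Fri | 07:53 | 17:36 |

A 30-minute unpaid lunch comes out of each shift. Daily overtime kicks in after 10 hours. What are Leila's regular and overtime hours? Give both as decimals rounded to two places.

Regular 39.62 hours, overtime 0.00 hours

Mon: 10:52–18:19 = 7 h 27 min; less 30 min break → 6 h 57 min
Tue: 10:40–20:26 = 9 h 46 min; less 30 min break → 9 h 16 min
Wed: 07:50–13:11 = 5 h 21 min; less 30 min break → 4 h 51 min
Thu: 07:49–17:39 = 9 h 50 min; less 30 min break → 9 h 20 min
Fri: 07:53–17:36 = 9 h 43 min; less 30 min break → 9 h 13 min
Mon reg 6 h 57 min / OT 0 h 0 min; Tue reg 9 h 16 min / OT 0 h 0 min; Wed reg 4 h 51 min / OT 0 h 0 min; Thu reg 9 h 20 min / OT 0 h 0 min; Fri reg 9 h 13 min / OT 0 h 0 min.
Totals: regular 39 h 37 min, overtime 0 h 0 min.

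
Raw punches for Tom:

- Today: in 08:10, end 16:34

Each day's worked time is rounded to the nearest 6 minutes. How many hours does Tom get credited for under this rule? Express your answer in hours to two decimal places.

8.40 hours

Today: 08:10–16:34 = 8 h 24 min → rounds to 8 h 24 min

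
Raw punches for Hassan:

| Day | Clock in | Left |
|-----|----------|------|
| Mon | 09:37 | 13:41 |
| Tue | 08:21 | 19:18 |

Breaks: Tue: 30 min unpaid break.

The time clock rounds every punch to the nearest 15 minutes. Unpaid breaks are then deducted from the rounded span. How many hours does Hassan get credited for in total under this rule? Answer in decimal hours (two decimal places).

14.75 hours

Mon: in 09:37→09:30, out 13:41→13:45; 4 h 15 min
Tue: in 08:21→08:15, out 19:18→19:15; 11 h 0 min − 30 min = 10 h 30 min
Total credited: 14 h 45 min.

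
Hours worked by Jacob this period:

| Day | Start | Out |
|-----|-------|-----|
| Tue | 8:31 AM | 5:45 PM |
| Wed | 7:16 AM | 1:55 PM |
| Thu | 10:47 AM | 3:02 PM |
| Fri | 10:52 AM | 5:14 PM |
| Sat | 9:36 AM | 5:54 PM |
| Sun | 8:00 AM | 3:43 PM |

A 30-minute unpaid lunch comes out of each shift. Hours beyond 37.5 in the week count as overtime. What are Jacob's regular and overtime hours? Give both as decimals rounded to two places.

Regular 37.50 hours, overtime 2.02 hours

Tue: 8:31 AM–5:45 PM = 9 h 14 min; less 30 min break → 8 h 44 min
Wed: 7:16 AM–1:55 PM = 6 h 39 min; less 30 min break → 6 h 9 min
Thu: 10:47 AM–3:02 PM = 4 h 15 min; less 30 min break → 3 h 45 min
Fri: 10:52 AM–5:14 PM = 6 h 22 min; less 30 min break → 5 h 52 min
Sat: 9:36 AM–5:54 PM = 8 h 18 min; less 30 min break → 7 h 48 min
Sun: 8:00 AM–3:43 PM = 7 h 43 min; less 30 min break → 7 h 13 min
Total worked: 39 h 31 min = 39.52 h.
Threshold 37.5 h → overtime 2 h 1 min, regular 37 h 30 min.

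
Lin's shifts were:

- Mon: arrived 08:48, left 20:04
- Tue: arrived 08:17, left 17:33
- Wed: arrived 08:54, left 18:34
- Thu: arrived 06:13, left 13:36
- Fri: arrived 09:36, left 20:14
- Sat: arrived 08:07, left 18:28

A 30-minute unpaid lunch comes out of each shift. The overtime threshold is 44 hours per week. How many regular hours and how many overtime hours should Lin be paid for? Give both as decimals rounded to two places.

Mon: 08:48–20:04 = 11 h 16 min; less 30 min break → 10 h 46 min
Tue: 08:17–17:33 = 9 h 16 min; less 30 min break → 8 h 46 min
Wed: 08:54–18:34 = 9 h 40 min; less 30 min break → 9 h 10 min
Thu: 06:13–13:36 = 7 h 23 min; less 30 min break → 6 h 53 min
Fri: 09:36–20:14 = 10 h 38 min; less 30 min break → 10 h 8 min
Sat: 08:07–18:28 = 10 h 21 min; less 30 min break → 9 h 51 min
Total worked: 55 h 34 min = 55.57 h.
Threshold 44 h → overtime 11 h 34 min, regular 44 h 0 min.

Regular 44.00 hours, overtime 11.57 hours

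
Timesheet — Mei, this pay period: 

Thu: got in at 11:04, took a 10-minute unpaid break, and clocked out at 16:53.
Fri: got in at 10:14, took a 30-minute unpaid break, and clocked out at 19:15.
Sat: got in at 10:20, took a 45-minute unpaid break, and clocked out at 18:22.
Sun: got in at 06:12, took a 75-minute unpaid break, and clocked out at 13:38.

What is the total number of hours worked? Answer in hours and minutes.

Thu: 11:04–16:53 = 5 h 49 min; less 10 min break → 5 h 39 min
Fri: 10:14–19:15 = 9 h 1 min; less 30 min break → 8 h 31 min
Sat: 10:20–18:22 = 8 h 2 min; less 45 min break → 7 h 17 min
Sun: 06:12–13:38 = 7 h 26 min; less 75 min break → 6 h 11 min
Total: 5 h 39 min + 8 h 31 min + 7 h 17 min + 6 h 11 min = 27 h 38 min.

27 h 38 min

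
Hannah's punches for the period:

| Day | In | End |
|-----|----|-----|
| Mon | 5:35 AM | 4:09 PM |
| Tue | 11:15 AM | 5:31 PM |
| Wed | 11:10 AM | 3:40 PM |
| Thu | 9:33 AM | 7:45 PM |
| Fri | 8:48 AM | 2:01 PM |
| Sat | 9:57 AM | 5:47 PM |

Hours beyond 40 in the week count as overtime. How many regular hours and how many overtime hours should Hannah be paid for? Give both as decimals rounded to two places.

Regular 40.00 hours, overtime 4.58 hours

Mon: 5:35 AM–4:09 PM = 10 h 34 min
Tue: 11:15 AM–5:31 PM = 6 h 16 min
Wed: 11:10 AM–3:40 PM = 4 h 30 min
Thu: 9:33 AM–7:45 PM = 10 h 12 min
Fri: 8:48 AM–2:01 PM = 5 h 13 min
Sat: 9:57 AM–5:47 PM = 7 h 50 min
Total worked: 44 h 35 min = 44.58 h.
Threshold 40 h → overtime 4 h 35 min, regular 40 h 0 min.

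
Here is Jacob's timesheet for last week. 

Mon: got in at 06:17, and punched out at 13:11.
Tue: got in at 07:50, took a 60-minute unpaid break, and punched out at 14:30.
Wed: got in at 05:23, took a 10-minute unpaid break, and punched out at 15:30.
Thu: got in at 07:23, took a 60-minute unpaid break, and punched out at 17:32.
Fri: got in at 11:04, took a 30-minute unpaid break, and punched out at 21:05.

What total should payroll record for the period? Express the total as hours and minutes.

Mon: 06:17–13:11 = 6 h 54 min
Tue: 07:50–14:30 = 6 h 40 min; less 60 min break → 5 h 40 min
Wed: 05:23–15:30 = 10 h 7 min; less 10 min break → 9 h 57 min
Thu: 07:23–17:32 = 10 h 9 min; less 60 min break → 9 h 9 min
Fri: 11:04–21:05 = 10 h 1 min; less 30 min break → 9 h 31 min
Total: 6 h 54 min + 5 h 40 min + 9 h 57 min + 9 h 9 min + 9 h 31 min = 41 h 11 min.

41 h 11 min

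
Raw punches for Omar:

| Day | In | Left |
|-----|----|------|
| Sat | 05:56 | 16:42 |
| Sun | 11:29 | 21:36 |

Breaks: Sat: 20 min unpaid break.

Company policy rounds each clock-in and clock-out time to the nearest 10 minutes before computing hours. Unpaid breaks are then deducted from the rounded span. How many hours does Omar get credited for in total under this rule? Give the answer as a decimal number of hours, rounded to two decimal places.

20.50 hours

Sat: in 05:56→06:00, out 16:42→16:40; 10 h 40 min − 20 min = 10 h 20 min
Sun: in 11:29→11:30, out 21:36→21:40; 10 h 10 min
Total credited: 20 h 30 min.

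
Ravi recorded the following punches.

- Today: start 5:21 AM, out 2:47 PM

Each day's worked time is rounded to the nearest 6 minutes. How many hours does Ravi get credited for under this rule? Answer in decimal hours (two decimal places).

Today: 5:21 AM–2:47 PM = 9 h 26 min → rounds to 9 h 24 min

9.40 hours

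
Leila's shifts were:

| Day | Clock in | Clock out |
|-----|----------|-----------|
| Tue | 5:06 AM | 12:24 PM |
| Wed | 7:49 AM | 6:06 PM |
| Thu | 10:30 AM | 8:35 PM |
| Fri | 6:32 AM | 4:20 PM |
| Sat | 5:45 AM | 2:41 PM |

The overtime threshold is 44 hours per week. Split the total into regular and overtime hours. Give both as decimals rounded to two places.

Regular 44.00 hours, overtime 2.40 hours

Tue: 5:06 AM–12:24 PM = 7 h 18 min
Wed: 7:49 AM–6:06 PM = 10 h 17 min
Thu: 10:30 AM–8:35 PM = 10 h 5 min
Fri: 6:32 AM–4:20 PM = 9 h 48 min
Sat: 5:45 AM–2:41 PM = 8 h 56 min
Total worked: 46 h 24 min = 46.40 h.
Threshold 44 h → overtime 2 h 24 min, regular 44 h 0 min.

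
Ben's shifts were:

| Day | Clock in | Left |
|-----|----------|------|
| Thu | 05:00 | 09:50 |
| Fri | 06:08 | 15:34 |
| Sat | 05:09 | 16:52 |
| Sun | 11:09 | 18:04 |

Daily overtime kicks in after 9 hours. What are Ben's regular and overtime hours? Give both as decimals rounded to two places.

Thu: 05:00–09:50 = 4 h 50 min
Fri: 06:08–15:34 = 9 h 26 min
Sat: 05:09–16:52 = 11 h 43 min
Sun: 11:09–18:04 = 6 h 55 min
Thu reg 4 h 50 min / OT 0 h 0 min; Fri reg 9 h 0 min / OT 0 h 26 min; Sat reg 9 h 0 min / OT 2 h 43 min; Sun reg 6 h 55 min / OT 0 h 0 min.
Totals: regular 29 h 45 min, overtime 3 h 9 min.

Regular 29.75 hours, overtime 3.15 hours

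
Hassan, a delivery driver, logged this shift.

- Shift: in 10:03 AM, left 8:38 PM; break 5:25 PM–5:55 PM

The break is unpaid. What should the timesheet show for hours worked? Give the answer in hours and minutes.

Shift: 10:03 AM–8:38 PM = 10 h 35 min; less 30 min break → 10 h 5 min

10 h 5 min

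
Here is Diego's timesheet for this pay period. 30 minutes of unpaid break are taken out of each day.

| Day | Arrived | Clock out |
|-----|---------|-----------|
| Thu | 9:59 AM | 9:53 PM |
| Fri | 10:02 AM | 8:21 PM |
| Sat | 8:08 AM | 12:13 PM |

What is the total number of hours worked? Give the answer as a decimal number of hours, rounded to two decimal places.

24.80 hours

Thu: 9:59 AM–9:53 PM = 11 h 54 min; less 30 min break → 11 h 24 min
Fri: 10:02 AM–8:21 PM = 10 h 19 min; less 30 min break → 9 h 49 min
Sat: 8:08 AM–12:13 PM = 4 h 5 min; less 30 min break → 3 h 35 min
Total: 11 h 24 min + 9 h 49 min + 3 h 35 min = 24 h 48 min.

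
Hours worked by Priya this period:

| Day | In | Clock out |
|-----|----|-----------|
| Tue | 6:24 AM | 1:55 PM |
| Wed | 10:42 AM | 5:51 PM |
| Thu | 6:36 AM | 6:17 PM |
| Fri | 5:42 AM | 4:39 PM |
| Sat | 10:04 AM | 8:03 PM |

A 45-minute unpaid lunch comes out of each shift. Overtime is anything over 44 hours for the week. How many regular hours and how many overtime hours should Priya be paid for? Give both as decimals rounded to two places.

Regular 43.53 hours, overtime 0.00 hours

Tue: 6:24 AM–1:55 PM = 7 h 31 min; less 45 min break → 6 h 46 min
Wed: 10:42 AM–5:51 PM = 7 h 9 min; less 45 min break → 6 h 24 min
Thu: 6:36 AM–6:17 PM = 11 h 41 min; less 45 min break → 10 h 56 min
Fri: 5:42 AM–4:39 PM = 10 h 57 min; less 45 min break → 10 h 12 min
Sat: 10:04 AM–8:03 PM = 9 h 59 min; less 45 min break → 9 h 14 min
Total worked: 43 h 32 min = 43.53 h.
Threshold 44 h → overtime 0 h 0 min, regular 43 h 32 min.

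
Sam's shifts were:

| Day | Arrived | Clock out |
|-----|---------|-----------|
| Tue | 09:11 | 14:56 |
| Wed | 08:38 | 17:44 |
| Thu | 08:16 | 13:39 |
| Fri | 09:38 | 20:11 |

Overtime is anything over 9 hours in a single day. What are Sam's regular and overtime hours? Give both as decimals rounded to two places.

Tue: 09:11–14:56 = 5 h 45 min
Wed: 08:38–17:44 = 9 h 6 min
Thu: 08:16–13:39 = 5 h 23 min
Fri: 09:38–20:11 = 10 h 33 min
Tue reg 5 h 45 min / OT 0 h 0 min; Wed reg 9 h 0 min / OT 0 h 6 min; Thu reg 5 h 23 min / OT 0 h 0 min; Fri reg 9 h 0 min / OT 1 h 33 min.
Totals: regular 29 h 8 min, overtime 1 h 39 min.

Regular 29.13 hours, overtime 1.65 hours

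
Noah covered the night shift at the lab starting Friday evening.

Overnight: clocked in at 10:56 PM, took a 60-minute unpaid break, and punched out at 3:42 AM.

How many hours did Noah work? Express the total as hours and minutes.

3 h 46 min

Overnight: 10:56 PM → midnight = 1 h 4 min; midnight → 3:42 AM = 3 h 42 min; span 4 h 46 min; less 60 min break → 3 h 46 min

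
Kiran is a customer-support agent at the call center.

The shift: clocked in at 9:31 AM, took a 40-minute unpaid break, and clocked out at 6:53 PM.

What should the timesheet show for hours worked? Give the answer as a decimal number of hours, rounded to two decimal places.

The shift: 9:31 AM–6:53 PM = 9 h 22 min; less 40 min break → 8 h 42 min

8.70 hours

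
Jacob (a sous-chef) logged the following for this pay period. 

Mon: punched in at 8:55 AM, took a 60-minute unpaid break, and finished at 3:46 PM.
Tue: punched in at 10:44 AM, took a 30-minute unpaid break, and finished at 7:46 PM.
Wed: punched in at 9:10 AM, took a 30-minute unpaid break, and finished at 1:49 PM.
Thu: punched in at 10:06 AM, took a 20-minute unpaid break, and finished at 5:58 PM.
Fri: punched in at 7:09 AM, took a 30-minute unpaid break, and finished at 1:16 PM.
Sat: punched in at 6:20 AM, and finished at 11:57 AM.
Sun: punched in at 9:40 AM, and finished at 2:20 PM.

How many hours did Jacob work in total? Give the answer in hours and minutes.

41 h 58 min

Mon: 8:55 AM–3:46 PM = 6 h 51 min; less 60 min break → 5 h 51 min
Tue: 10:44 AM–7:46 PM = 9 h 2 min; less 30 min break → 8 h 32 min
Wed: 9:10 AM–1:49 PM = 4 h 39 min; less 30 min break → 4 h 9 min
Thu: 10:06 AM–5:58 PM = 7 h 52 min; less 20 min break → 7 h 32 min
Fri: 7:09 AM–1:16 PM = 6 h 7 min; less 30 min break → 5 h 37 min
Sat: 6:20 AM–11:57 AM = 5 h 37 min
Sun: 9:40 AM–2:20 PM = 4 h 40 min
Total: 5 h 51 min + 8 h 32 min + 4 h 9 min + 7 h 32 min + 5 h 37 min + 5 h 37 min + 4 h 40 min = 41 h 58 min.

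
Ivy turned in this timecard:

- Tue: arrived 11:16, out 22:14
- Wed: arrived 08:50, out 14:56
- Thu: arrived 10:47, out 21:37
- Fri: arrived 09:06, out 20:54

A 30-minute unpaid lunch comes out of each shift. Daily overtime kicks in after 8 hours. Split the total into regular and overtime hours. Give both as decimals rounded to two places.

Regular 29.60 hours, overtime 8.10 hours

Tue: 11:16–22:14 = 10 h 58 min; less 30 min break → 10 h 28 min
Wed: 08:50–14:56 = 6 h 6 min; less 30 min break → 5 h 36 min
Thu: 10:47–21:37 = 10 h 50 min; less 30 min break → 10 h 20 min
Fri: 09:06–20:54 = 11 h 48 min; less 30 min break → 11 h 18 min
Tue reg 8 h 0 min / OT 2 h 28 min; Wed reg 5 h 36 min / OT 0 h 0 min; Thu reg 8 h 0 min / OT 2 h 20 min; Fri reg 8 h 0 min / OT 3 h 18 min.
Totals: regular 29 h 36 min, overtime 8 h 6 min.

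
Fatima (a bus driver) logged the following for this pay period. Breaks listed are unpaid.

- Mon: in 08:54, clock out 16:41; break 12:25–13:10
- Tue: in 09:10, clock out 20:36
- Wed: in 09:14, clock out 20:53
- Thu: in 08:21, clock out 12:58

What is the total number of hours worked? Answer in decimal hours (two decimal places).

Mon: 08:54–16:41 = 7 h 47 min; less 45 min break → 7 h 2 min
Tue: 09:10–20:36 = 11 h 26 min
Wed: 09:14–20:53 = 11 h 39 min
Thu: 08:21–12:58 = 4 h 37 min
Total: 7 h 2 min + 11 h 26 min + 11 h 39 min + 4 h 37 min = 34 h 44 min.

34.73 hours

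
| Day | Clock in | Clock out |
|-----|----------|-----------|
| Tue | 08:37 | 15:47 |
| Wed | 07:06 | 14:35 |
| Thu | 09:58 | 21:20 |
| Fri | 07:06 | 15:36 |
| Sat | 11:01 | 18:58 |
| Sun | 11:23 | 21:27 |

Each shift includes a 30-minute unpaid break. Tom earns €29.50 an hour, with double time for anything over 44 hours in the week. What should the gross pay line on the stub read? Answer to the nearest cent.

Tue: 08:37–15:47 = 7 h 10 min; less 30 min break → 6 h 40 min
Wed: 07:06–14:35 = 7 h 29 min; less 30 min break → 6 h 59 min
Thu: 09:58–21:20 = 11 h 22 min; less 30 min break → 10 h 52 min
Fri: 07:06–15:36 = 8 h 30 min; less 30 min break → 8 h 0 min
Sat: 11:01–18:58 = 7 h 57 min; less 30 min break → 7 h 27 min
Sun: 11:23–21:27 = 10 h 4 min; less 30 min break → 9 h 34 min
Total worked: 49 h 32 min = 2972 min.
Regular 44 h 0 min = 2640 min at €29.50/h; overtime 5 h 32 min = 332 min at €59.00/h.
Pay = (2640 × €29.50 + 332 × €59.00) ÷ 60 = €1624.47.

€1624.47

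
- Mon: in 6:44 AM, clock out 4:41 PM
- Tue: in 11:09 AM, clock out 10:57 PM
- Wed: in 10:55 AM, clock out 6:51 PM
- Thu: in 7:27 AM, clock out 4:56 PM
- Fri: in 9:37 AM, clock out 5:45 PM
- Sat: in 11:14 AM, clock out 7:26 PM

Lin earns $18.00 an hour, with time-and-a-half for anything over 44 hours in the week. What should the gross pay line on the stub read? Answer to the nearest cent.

Mon: 6:44 AM–4:41 PM = 9 h 57 min
Tue: 11:09 AM–10:57 PM = 11 h 48 min
Wed: 10:55 AM–6:51 PM = 7 h 56 min
Thu: 7:27 AM–4:56 PM = 9 h 29 min
Fri: 9:37 AM–5:45 PM = 8 h 8 min
Sat: 11:14 AM–7:26 PM = 8 h 12 min
Total worked: 55 h 30 min = 3330 min.
Regular 44 h 0 min = 2640 min at $18.00/h; overtime 11 h 30 min = 690 min at $27.00/h.
Pay = (2640 × $18.00 + 690 × $27.00) ÷ 60 = $1102.50.

$1102.50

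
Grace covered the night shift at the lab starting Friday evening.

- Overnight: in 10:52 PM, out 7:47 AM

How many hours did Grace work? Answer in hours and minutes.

Overnight: 10:52 PM → midnight = 1 h 8 min; midnight → 7:47 AM = 7 h 47 min; span 8 h 55 min

8 h 55 min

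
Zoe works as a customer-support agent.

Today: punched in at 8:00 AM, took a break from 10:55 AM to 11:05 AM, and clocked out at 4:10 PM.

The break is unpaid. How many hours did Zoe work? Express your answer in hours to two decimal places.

8.00 hours

Today: 8:00 AM–4:10 PM = 8 h 10 min; less 10 min break → 8 h 0 min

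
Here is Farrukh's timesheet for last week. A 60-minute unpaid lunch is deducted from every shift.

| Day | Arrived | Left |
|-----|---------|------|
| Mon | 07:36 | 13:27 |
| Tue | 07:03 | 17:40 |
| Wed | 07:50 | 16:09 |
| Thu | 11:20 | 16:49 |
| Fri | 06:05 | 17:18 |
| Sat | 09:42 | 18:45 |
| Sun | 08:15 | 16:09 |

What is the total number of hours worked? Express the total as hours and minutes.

51 h 26 min

Mon: 07:36–13:27 = 5 h 51 min; less 60 min break → 4 h 51 min
Tue: 07:03–17:40 = 10 h 37 min; less 60 min break → 9 h 37 min
Wed: 07:50–16:09 = 8 h 19 min; less 60 min break → 7 h 19 min
Thu: 11:20–16:49 = 5 h 29 min; less 60 min break → 4 h 29 min
Fri: 06:05–17:18 = 11 h 13 min; less 60 min break → 10 h 13 min
Sat: 09:42–18:45 = 9 h 3 min; less 60 min break → 8 h 3 min
Sun: 08:15–16:09 = 7 h 54 min; less 60 min break → 6 h 54 min
Total: 4 h 51 min + 9 h 37 min + 7 h 19 min + 4 h 29 min + 10 h 13 min + 8 h 3 min + 6 h 54 min = 51 h 26 min.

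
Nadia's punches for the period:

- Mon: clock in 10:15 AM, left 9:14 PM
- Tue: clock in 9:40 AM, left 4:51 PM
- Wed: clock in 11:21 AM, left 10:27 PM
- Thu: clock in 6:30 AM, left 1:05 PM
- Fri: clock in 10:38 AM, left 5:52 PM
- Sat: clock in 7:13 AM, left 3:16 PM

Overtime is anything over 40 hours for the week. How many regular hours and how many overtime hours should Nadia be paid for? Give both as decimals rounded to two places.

Mon: 10:15 AM–9:14 PM = 10 h 59 min
Tue: 9:40 AM–4:51 PM = 7 h 11 min
Wed: 11:21 AM–10:27 PM = 11 h 6 min
Thu: 6:30 AM–1:05 PM = 6 h 35 min
Fri: 10:38 AM–5:52 PM = 7 h 14 min
Sat: 7:13 AM–3:16 PM = 8 h 3 min
Total worked: 51 h 8 min = 51.13 h.
Threshold 40 h → overtime 11 h 8 min, regular 40 h 0 min.

Regular 40.00 hours, overtime 11.13 hours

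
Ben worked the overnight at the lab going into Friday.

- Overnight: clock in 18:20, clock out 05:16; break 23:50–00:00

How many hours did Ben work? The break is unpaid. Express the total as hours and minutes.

Overnight: 18:20 → midnight = 5 h 40 min; midnight → 05:16 = 5 h 16 min; span 10 h 56 min; less 10 min break → 10 h 46 min

10 h 46 min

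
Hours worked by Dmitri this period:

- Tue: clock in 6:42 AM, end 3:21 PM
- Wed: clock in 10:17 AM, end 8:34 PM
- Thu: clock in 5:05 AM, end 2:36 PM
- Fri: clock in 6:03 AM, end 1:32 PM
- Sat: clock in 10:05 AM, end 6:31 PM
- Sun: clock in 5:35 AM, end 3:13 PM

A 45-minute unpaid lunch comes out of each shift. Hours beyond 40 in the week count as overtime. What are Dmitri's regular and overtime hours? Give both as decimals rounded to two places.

Tue: 6:42 AM–3:21 PM = 8 h 39 min; less 45 min break → 7 h 54 min
Wed: 10:17 AM–8:34 PM = 10 h 17 min; less 45 min break → 9 h 32 min
Thu: 5:05 AM–2:36 PM = 9 h 31 min; less 45 min break → 8 h 46 min
Fri: 6:03 AM–1:32 PM = 7 h 29 min; less 45 min break → 6 h 44 min
Sat: 10:05 AM–6:31 PM = 8 h 26 min; less 45 min break → 7 h 41 min
Sun: 5:35 AM–3:13 PM = 9 h 38 min; less 45 min break → 8 h 53 min
Total worked: 49 h 30 min = 49.50 h.
Threshold 40 h → overtime 9 h 30 min, regular 40 h 0 min.

Regular 40.00 hours, overtime 9.50 hours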